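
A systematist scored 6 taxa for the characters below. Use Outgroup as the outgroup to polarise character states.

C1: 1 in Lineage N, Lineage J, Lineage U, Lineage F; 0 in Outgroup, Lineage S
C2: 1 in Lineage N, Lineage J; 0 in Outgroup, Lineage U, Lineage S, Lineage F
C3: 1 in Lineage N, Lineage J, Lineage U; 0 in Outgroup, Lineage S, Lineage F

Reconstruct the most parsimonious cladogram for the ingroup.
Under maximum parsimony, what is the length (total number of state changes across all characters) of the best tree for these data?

The outgroup has state '0' for every character, so '1' is the derived state throughout.
C1: derived state '1' in Lineage F, Lineage J, Lineage N, and Lineage U only — synapomorphy for {Lineage F, Lineage J, Lineage N, Lineage U}.
C2: derived state '1' in Lineage J and Lineage N only — synapomorphy for {Lineage J, Lineage N}.
Only Lineage J, Lineage N, and Lineage U show the derived state '1' for C3, supporting them as a clade.
Most parsimonious ingroup topology: ((((Lineage N,Lineage J),Lineage U),Lineage F),Lineage S).
Changes per character on this tree: C1: 1; C2: 1; C3: 1.
Total = 3.

3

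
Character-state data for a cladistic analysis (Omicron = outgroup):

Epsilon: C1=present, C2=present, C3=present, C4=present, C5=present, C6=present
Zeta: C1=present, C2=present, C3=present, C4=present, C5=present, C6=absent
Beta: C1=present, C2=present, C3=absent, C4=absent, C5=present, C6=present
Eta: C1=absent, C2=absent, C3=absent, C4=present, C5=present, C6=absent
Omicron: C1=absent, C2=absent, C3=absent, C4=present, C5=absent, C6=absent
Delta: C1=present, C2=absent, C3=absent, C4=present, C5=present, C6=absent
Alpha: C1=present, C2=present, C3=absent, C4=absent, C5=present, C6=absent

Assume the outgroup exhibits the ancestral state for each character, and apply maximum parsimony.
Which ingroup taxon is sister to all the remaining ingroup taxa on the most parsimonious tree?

Eta

Character polarity is set by the outgroup: the derived state is whichever differs from the outgroup's state, so for C4 the derived state is 'absent', and for the remaining characters it is 'present'.
C1 (derived state 'present') is shared by Alpha, Beta, Delta, Epsilon, and Zeta — a synapomorphy uniting that clade.
Only Alpha, Beta, Epsilon, and Zeta show the derived state 'present' for C2, supporting them as a clade.
Only Epsilon and Zeta show the derived state 'present' for C3, supporting them as a clade.
C4 (derived state 'absent') is shared by Alpha and Beta — a synapomorphy uniting that clade.
All ingroup taxa share the derived state 'present' for C5; it defines the ingroup but does not resolve relationships within it.
C6 groups Beta and Epsilon, which is incompatible with the clades supported by the remaining characters; treating it as convergent (homoplasy) costs fewer steps than any alternative tree.
Most parsimonious ingroup topology: ((((Alpha,Beta),(Zeta,Epsilon)),Delta),Eta).
Eta is sister to the clade containing all other ingroup taxa, so it is the earliest-diverging (most basal) ingroup lineage.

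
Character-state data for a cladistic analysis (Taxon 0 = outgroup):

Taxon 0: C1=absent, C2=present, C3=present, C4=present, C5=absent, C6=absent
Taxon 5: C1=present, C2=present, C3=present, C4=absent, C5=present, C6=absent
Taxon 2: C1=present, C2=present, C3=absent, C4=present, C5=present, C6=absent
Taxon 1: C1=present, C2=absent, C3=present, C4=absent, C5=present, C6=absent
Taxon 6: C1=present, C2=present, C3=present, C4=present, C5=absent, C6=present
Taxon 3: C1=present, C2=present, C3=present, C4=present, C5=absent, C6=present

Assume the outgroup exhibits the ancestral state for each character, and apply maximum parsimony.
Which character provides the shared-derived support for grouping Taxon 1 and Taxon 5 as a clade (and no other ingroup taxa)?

Character polarity is set by the outgroup: the derived state is whichever differs from the outgroup's state, so for C2, C3, C4 the derived state is 'absent', and for the remaining characters it is 'present'.
All ingroup taxa share the derived state 'present' for C1; it defines the ingroup but does not resolve relationships within it.
C2 (derived state 'absent') is unique to Taxon 1 (autapomorphy; uninformative for grouping).
C3 (derived state 'absent') is unique to Taxon 2 (autapomorphy; uninformative for grouping).
C4: derived state 'absent' in Taxon 1 and Taxon 5 only — synapomorphy for {Taxon 1, Taxon 5}.
Only Taxon 1, Taxon 2, and Taxon 5 show the derived state 'present' for C5, supporting them as a clade.
Only Taxon 3 and Taxon 6 show the derived state 'present' for C6, supporting them as a clade.
Most parsimonious ingroup topology: (((Taxon 5,Taxon 1),Taxon 2),(Taxon 6,Taxon 3)).
The clade {Taxon 1, Taxon 5} is supported by C4: its derived state 'absent' occurs in exactly those taxa and in no other taxon (including the outgroup).

C4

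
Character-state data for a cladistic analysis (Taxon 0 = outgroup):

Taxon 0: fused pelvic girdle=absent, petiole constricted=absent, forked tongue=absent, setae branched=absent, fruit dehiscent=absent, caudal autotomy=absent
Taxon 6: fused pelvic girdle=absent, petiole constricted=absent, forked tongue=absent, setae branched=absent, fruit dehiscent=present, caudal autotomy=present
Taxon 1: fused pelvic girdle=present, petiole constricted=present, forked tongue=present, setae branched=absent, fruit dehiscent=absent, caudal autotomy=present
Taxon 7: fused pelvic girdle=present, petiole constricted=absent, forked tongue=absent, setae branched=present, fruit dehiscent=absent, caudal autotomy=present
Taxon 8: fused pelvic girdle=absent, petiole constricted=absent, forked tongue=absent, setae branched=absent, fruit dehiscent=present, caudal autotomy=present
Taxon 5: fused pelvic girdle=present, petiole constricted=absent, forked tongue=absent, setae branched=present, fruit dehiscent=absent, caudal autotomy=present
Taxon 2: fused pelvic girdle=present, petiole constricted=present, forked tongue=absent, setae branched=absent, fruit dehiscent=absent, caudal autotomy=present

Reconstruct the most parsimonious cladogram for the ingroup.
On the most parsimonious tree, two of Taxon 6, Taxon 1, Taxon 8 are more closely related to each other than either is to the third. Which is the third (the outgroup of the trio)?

Taxon 1

The outgroup has state 'absent' for every character, so 'present' is the derived state throughout.
fused pelvic girdle: derived state 'present' in Taxon 1, Taxon 2, Taxon 5, and Taxon 7 only — synapomorphy for {Taxon 1, Taxon 2, Taxon 5, Taxon 7}.
Only Taxon 1 and Taxon 2 show the derived state 'present' for petiole constricted, supporting them as a clade.
forked tongue: derived state 'present' in Taxon 1 only — an autapomorphy, so it tells us nothing about relationships among taxa.
setae branched (derived state 'present') is shared by Taxon 5 and Taxon 7 — a synapomorphy uniting that clade.
fruit dehiscent: derived state 'present' in Taxon 6 and Taxon 8 only — synapomorphy for {Taxon 6, Taxon 8}.
All ingroup taxa share the derived state 'present' for caudal autotomy; it defines the ingroup but does not resolve relationships within it.
Most parsimonious ingroup topology: ((Taxon 6,Taxon 8),((Taxon 1,Taxon 2),(Taxon 7,Taxon 5))).
Taxon 6 and Taxon 8 share a more recent common ancestor with each other than either does with Taxon 1, so Taxon 1 is the least closely related of the three.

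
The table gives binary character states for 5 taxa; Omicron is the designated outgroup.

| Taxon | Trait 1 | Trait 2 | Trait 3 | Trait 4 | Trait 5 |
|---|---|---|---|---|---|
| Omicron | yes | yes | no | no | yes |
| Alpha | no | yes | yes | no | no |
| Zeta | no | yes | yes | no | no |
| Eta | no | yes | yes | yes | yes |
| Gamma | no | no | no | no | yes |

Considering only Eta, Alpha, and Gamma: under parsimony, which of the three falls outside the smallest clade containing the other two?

Character polarity is set by the outgroup: the derived state is whichever differs from the outgroup's state, so for Trait 1, Trait 2, Trait 5 the derived state is 'no', and for the remaining characters it is 'yes'.
Trait 1 (derived state 'no') is shared by all ingroup taxa — unites the whole ingroup.
Trait 2 (derived state 'no') is unique to Gamma (autapomorphy; uninformative for grouping).
Trait 3 (derived state 'yes') is shared by Alpha, Eta, and Zeta — a synapomorphy uniting that clade.
Trait 4: derived state 'yes' in Eta only — an autapomorphy, so it tells us nothing about relationships among taxa.
Trait 5: derived state 'no' in Alpha and Zeta only — synapomorphy for {Alpha, Zeta}.
Most parsimonious ingroup topology: (((Alpha,Zeta),Eta),Gamma).
Eta and Alpha share a more recent common ancestor with each other than either does with Gamma, so Gamma is the least closely related of the three.

Gamma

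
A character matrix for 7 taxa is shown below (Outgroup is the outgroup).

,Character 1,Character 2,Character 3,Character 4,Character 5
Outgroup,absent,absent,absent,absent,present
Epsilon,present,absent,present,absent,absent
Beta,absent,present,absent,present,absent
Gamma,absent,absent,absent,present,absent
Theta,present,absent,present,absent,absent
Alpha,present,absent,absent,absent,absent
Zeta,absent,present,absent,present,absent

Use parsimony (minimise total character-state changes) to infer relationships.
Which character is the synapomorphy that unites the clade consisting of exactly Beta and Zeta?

Character 2

Character polarity is set by the outgroup: the derived state is whichever differs from the outgroup's state, so for Character 5 the derived state is 'absent', and for the remaining characters it is 'present'.
Only Alpha, Epsilon, and Theta show the derived state 'present' for Character 1, supporting them as a clade.
Character 2 (derived state 'present') is shared by Beta and Zeta — a synapomorphy uniting that clade.
Character 3 (derived state 'present') is shared by Epsilon and Theta — a synapomorphy uniting that clade.
Character 4: derived state 'present' in Beta, Gamma, and Zeta only — synapomorphy for {Beta, Gamma, Zeta}.
Character 5 (derived state 'absent') is shared by all ingroup taxa — unites the whole ingroup.
Most parsimonious ingroup topology: (((Epsilon,Theta),Alpha),((Beta,Zeta),Gamma)).
The clade {Beta, Zeta} is supported by Character 2: its derived state 'present' occurs in exactly those taxa and in no other taxon (including the outgroup).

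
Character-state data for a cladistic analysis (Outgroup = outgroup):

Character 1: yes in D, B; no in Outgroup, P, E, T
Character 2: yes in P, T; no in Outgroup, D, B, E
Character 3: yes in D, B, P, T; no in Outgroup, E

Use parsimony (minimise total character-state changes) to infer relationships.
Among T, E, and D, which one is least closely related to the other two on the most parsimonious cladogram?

E

The outgroup has state 'no' for every character, so 'yes' is the derived state throughout.
Character 1 (derived state 'yes') is shared by B and D — a synapomorphy uniting that clade.
Character 2 (derived state 'yes') is shared by P and T — a synapomorphy uniting that clade.
Character 3: derived state 'yes' in B, D, P, and T only — synapomorphy for {B, D, P, T}.
Most parsimonious ingroup topology: (((D,B),(P,T)),E).
T and D share a more recent common ancestor with each other than either does with E, so E is the least closely related of the three.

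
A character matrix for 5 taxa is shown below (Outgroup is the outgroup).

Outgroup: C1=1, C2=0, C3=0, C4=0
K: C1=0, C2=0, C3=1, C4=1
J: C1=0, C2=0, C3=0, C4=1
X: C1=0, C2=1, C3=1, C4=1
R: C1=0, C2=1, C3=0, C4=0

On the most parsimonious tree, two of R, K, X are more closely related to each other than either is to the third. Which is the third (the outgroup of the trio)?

R

Character polarity is set by the outgroup: the derived state is whichever differs from the outgroup's state, so for C1 the derived state is '0', and for the remaining characters it is '1'.
All ingroup taxa share the derived state '0' for C1; it defines the ingroup but does not resolve relationships within it.
C2 groups R and X, which is incompatible with the clades supported by the remaining characters; treating it as convergent (homoplasy) costs fewer steps than any alternative tree.
Only K and X show the derived state '1' for C3, supporting them as a clade.
Only J, K, and X show the derived state '1' for C4, supporting them as a clade.
Most parsimonious ingroup topology: (((K,X),J),R).
X and K share a more recent common ancestor with each other than either does with R, so R is the least closely related of the three.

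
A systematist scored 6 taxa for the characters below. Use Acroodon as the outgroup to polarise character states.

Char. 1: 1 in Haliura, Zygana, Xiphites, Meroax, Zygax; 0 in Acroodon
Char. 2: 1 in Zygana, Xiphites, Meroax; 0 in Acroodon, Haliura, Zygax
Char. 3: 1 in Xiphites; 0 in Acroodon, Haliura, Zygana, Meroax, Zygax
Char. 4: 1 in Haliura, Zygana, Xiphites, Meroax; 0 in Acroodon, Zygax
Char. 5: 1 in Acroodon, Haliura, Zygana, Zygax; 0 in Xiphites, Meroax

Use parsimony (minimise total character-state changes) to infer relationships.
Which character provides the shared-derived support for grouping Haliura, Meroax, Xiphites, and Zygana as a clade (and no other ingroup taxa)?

Char. 4

Character polarity is set by the outgroup: the derived state is whichever differs from the outgroup's state, so for Char. 5 the derived state is '0', and for the remaining characters it is '1'.
Char. 1 (derived state '1') is shared by all ingroup taxa — unites the whole ingroup.
Char. 2 (derived state '1') is shared by Meroax, Xiphites, and Zygana — a synapomorphy uniting that clade.
Char. 3 (derived state '1') is unique to Xiphites (autapomorphy; uninformative for grouping).
Char. 4 (derived state '1') is shared by Haliura, Meroax, Xiphites, and Zygana — a synapomorphy uniting that clade.
Char. 5: derived state '0' in Meroax and Xiphites only — synapomorphy for {Meroax, Xiphites}.
Most parsimonious ingroup topology: ((Haliura,(Zygana,(Xiphites,Meroax))),Zygax).
The clade {Haliura, Meroax, Xiphites, Zygana} is supported by Char. 4: its derived state '1' occurs in exactly those taxa and in no other taxon (including the outgroup).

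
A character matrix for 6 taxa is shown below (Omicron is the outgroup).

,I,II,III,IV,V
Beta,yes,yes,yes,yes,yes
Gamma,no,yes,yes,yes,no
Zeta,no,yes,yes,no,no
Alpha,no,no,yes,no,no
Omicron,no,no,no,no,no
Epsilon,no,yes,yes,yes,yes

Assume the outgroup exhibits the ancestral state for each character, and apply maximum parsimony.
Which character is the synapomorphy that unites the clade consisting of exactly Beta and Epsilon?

V

The outgroup has state 'no' for every character, so 'yes' is the derived state throughout.
I (derived state 'yes') is unique to Beta (autapomorphy; uninformative for grouping).
II: derived state 'yes' in Beta, Epsilon, Gamma, and Zeta only — synapomorphy for {Beta, Epsilon, Gamma, Zeta}.
III (derived state 'yes') is shared by all ingroup taxa — unites the whole ingroup.
IV (derived state 'yes') is shared by Beta, Epsilon, and Gamma — a synapomorphy uniting that clade.
V (derived state 'yes') is shared by Beta and Epsilon — a synapomorphy uniting that clade.
Most parsimonious ingroup topology: (((Gamma,(Epsilon,Beta)),Zeta),Alpha).
The clade {Beta, Epsilon} is supported by V: its derived state 'yes' occurs in exactly those taxa and in no other taxon (including the outgroup).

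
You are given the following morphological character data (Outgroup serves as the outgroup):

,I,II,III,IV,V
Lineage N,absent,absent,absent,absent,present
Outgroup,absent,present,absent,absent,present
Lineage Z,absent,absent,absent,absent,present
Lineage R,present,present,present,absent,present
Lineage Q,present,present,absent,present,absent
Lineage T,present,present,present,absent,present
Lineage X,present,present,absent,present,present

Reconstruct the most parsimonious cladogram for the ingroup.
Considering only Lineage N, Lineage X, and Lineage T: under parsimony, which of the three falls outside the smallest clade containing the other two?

Character polarity is set by the outgroup: the derived state is whichever differs from the outgroup's state, so for II, V the derived state is 'absent', and for the remaining characters it is 'present'.
I (derived state 'present') is shared by Lineage Q, Lineage R, Lineage T, and Lineage X — a synapomorphy uniting that clade.
II (derived state 'absent') is shared by Lineage N and Lineage Z — a synapomorphy uniting that clade.
III: derived state 'present' in Lineage R and Lineage T only — synapomorphy for {Lineage R, Lineage T}.
Only Lineage Q and Lineage X show the derived state 'present' for IV, supporting them as a clade.
V (derived state 'absent') is unique to Lineage Q (autapomorphy; uninformative for grouping).
Most parsimonious ingroup topology: ((Lineage N,Lineage Z),((Lineage X,Lineage Q),(Lineage R,Lineage T))).
Lineage X and Lineage T share a more recent common ancestor with each other than either does with Lineage N, so Lineage N is the least closely related of the three.

Lineage N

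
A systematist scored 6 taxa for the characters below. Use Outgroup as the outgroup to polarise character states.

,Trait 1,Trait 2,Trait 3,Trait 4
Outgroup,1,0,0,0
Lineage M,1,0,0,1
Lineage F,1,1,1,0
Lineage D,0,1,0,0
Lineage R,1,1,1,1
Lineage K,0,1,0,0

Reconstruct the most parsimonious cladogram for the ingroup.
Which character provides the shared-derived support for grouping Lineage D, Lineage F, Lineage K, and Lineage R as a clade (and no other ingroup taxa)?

Character polarity is set by the outgroup: the derived state is whichever differs from the outgroup's state, so for Trait 1 the derived state is '0', and for the remaining characters it is '1'.
Trait 1 (derived state '0') is shared by Lineage D and Lineage K — a synapomorphy uniting that clade.
Only Lineage D, Lineage F, Lineage K, and Lineage R show the derived state '1' for Trait 2, supporting them as a clade.
Trait 3: derived state '1' in Lineage F and Lineage R only — synapomorphy for {Lineage F, Lineage R}.
Trait 4 (state '1') occurs in Lineage M and Lineage R but conflicts with the nesting implied by the other characters — most parsimoniously interpreted as homoplasy.
Most parsimonious ingroup topology: (Lineage M,((Lineage F,Lineage R),(Lineage D,Lineage K))).
The clade {Lineage D, Lineage F, Lineage K, Lineage R} is supported by Trait 2: its derived state '1' occurs in exactly those taxa and in no other taxon (including the outgroup).

Trait 2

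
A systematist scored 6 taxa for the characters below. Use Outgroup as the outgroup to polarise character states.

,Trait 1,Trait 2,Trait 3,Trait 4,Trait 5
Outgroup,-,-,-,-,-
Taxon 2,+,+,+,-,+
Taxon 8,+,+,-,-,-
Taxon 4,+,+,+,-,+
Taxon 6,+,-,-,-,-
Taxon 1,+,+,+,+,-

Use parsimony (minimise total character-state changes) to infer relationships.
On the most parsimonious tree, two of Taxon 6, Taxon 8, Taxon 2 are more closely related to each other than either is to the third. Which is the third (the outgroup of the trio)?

The outgroup has state '-' for every character, so '+' is the derived state throughout.
Trait 1 (derived state '+') is shared by all ingroup taxa — unites the whole ingroup.
Trait 2 (derived state '+') is shared by Taxon 1, Taxon 2, Taxon 4, and Taxon 8 — a synapomorphy uniting that clade.
Only Taxon 1, Taxon 2, and Taxon 4 show the derived state '+' for Trait 3, supporting them as a clade.
Trait 4: derived state '+' in Taxon 1 only — an autapomorphy, so it tells us nothing about relationships among taxa.
Only Taxon 2 and Taxon 4 show the derived state '+' for Trait 5, supporting them as a clade.
Most parsimonious ingroup topology: ((((Taxon 2,Taxon 4),Taxon 1),Taxon 8),Taxon 6).
Taxon 8 and Taxon 2 share a more recent common ancestor with each other than either does with Taxon 6, so Taxon 6 is the least closely related of the three.

Taxon 6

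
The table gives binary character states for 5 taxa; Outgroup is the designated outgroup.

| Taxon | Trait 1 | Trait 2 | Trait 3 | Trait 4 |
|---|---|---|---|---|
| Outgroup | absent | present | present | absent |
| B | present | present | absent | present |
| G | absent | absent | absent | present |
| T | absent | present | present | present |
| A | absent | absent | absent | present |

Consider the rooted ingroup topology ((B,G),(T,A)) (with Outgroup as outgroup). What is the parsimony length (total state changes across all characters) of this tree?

6

Map each character onto ((B,G),(T,A)) (rooted by Outgroup) and count the minimum state changes it requires (Fitch parsimony):
Trait 1: 1; Trait 2: 2; Trait 3: 2; Trait 4: 1.
Total tree length = 6.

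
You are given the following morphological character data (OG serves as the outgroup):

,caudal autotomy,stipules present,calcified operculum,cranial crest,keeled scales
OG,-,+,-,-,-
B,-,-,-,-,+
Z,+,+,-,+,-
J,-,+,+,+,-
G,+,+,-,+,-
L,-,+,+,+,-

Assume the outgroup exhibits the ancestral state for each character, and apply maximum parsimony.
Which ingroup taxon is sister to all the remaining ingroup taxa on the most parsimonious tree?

Character polarity is set by the outgroup: the derived state is whichever differs from the outgroup's state, so for stipules present the derived state is '-', and for the remaining characters it is '+'.
caudal autotomy: derived state '+' in G and Z only — synapomorphy for {G, Z}.
stipules present (derived state '-') is unique to B (autapomorphy; uninformative for grouping).
calcified operculum: derived state '+' in J and L only — synapomorphy for {J, L}.
cranial crest: derived state '+' in G, J, L, and Z only — synapomorphy for {G, J, L, Z}.
keeled scales: derived state '+' in B only — an autapomorphy, so it tells us nothing about relationships among taxa.
Most parsimonious ingroup topology: (B,((Z,G),(J,L))).
B is sister to the clade containing all other ingroup taxa, so it is the earliest-diverging (most basal) ingroup lineage.

B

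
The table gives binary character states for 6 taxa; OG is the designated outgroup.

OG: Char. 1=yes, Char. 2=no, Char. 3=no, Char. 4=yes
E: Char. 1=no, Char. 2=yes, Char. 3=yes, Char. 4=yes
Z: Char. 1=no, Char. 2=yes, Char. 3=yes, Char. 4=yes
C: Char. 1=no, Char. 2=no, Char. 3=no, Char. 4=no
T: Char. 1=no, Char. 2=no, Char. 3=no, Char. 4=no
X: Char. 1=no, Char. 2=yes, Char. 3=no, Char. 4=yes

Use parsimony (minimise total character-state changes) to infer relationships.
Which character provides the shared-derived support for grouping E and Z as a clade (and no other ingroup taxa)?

Char. 3

Character polarity is set by the outgroup: the derived state is whichever differs from the outgroup's state, so for Char. 1, Char. 4 the derived state is 'no', and for the remaining characters it is 'yes'.
All ingroup taxa share the derived state 'no' for Char. 1; it defines the ingroup but does not resolve relationships within it.
Only E, X, and Z show the derived state 'yes' for Char. 2, supporting them as a clade.
Only E and Z show the derived state 'yes' for Char. 3, supporting them as a clade.
Only C and T show the derived state 'no' for Char. 4, supporting them as a clade.
Most parsimonious ingroup topology: (((E,Z),X),(C,T)).
The clade {E, Z} is supported by Char. 3: its derived state 'yes' occurs in exactly those taxa and in no other taxon (including the outgroup).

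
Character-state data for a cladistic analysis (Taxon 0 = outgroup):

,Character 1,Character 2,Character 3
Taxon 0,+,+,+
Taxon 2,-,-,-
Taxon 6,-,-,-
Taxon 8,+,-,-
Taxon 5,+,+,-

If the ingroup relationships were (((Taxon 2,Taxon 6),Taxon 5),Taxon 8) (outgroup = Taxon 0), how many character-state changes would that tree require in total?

Map each character onto (((Taxon 2,Taxon 6),Taxon 5),Taxon 8) (rooted by Taxon 0) and count the minimum state changes it requires (Fitch parsimony):
Character 1: 1; Character 2: 2; Character 3: 1.
Total tree length = 4.

4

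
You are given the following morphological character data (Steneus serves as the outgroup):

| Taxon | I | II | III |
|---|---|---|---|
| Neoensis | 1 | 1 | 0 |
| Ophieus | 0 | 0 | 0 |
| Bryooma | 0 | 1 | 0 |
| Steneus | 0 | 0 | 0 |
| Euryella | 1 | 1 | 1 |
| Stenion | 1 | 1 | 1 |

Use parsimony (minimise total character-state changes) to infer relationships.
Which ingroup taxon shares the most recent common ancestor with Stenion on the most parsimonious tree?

Euryella

The outgroup has state '0' for every character, so '1' is the derived state throughout.
I (derived state '1') is shared by Euryella, Neoensis, and Stenion — a synapomorphy uniting that clade.
Only Bryooma, Euryella, Neoensis, and Stenion show the derived state '1' for II, supporting them as a clade.
III (derived state '1') is shared by Euryella and Stenion — a synapomorphy uniting that clade.
Most parsimonious ingroup topology: ((((Euryella,Stenion),Neoensis),Bryooma),Ophieus).
Stenion and Euryella form a cherry on this tree, so they are sister taxa.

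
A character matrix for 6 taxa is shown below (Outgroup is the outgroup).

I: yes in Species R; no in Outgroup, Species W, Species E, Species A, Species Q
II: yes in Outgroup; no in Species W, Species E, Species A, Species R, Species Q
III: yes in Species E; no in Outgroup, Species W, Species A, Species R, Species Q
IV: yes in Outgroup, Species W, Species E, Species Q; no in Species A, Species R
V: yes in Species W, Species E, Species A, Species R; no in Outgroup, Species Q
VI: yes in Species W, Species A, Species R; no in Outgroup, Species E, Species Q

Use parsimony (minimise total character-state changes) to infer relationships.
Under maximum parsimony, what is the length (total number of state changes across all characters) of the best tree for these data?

6

Character polarity is set by the outgroup: the derived state is whichever differs from the outgroup's state, so for II, IV the derived state is 'no', and for the remaining characters it is 'yes'.
I: derived state 'yes' in Species R only — an autapomorphy, so it tells us nothing about relationships among taxa.
All ingroup taxa share the derived state 'no' for II; it defines the ingroup but does not resolve relationships within it.
III: derived state 'yes' in Species E only — an autapomorphy, so it tells us nothing about relationships among taxa.
IV: derived state 'no' in Species A and Species R only — synapomorphy for {Species A, Species R}.
V: derived state 'yes' in Species A, Species E, Species R, and Species W only — synapomorphy for {Species A, Species E, Species R, Species W}.
VI: derived state 'yes' in Species A, Species R, and Species W only — synapomorphy for {Species A, Species R, Species W}.
Most parsimonious ingroup topology: (((Species W,(Species A,Species R)),Species E),Species Q).
Changes per character on this tree: I: 1; II: 1; III: 1; IV: 1; V: 1; VI: 1.
Total = 6.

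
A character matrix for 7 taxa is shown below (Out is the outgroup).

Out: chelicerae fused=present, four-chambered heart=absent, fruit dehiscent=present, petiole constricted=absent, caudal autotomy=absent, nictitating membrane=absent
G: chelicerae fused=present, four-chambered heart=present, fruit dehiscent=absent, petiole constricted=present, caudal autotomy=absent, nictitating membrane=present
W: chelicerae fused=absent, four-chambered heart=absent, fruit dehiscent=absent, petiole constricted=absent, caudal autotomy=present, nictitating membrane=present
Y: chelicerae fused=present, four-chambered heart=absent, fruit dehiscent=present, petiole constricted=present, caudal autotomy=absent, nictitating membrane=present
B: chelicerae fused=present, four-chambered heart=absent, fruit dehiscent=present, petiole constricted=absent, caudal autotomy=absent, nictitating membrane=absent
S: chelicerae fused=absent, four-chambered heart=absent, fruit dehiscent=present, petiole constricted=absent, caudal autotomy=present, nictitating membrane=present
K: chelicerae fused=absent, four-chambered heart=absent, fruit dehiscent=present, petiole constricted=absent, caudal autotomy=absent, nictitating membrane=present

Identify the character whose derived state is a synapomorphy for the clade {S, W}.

Character polarity is set by the outgroup: the derived state is whichever differs from the outgroup's state, so for chelicerae fused, fruit dehiscent the derived state is 'absent', and for the remaining characters it is 'present'.
Only K, S, and W show the derived state 'absent' for chelicerae fused, supporting them as a clade.
four-chambered heart: derived state 'present' in G only — an autapomorphy, so it tells us nothing about relationships among taxa.
fruit dehiscent (state 'absent') occurs in G and W but conflicts with the nesting implied by the other characters — most parsimoniously interpreted as homoplasy.
petiole constricted (derived state 'present') is shared by G and Y — a synapomorphy uniting that clade.
Only S and W show the derived state 'present' for caudal autotomy, supporting them as a clade.
nictitating membrane (derived state 'present') is shared by G, K, S, W, and Y — a synapomorphy uniting that clade.
Most parsimonious ingroup topology: (((G,Y),((W,S),K)),B).
The clade {S, W} is supported by caudal autotomy: its derived state 'present' occurs in exactly those taxa and in no other taxon (including the outgroup).

caudal autotomy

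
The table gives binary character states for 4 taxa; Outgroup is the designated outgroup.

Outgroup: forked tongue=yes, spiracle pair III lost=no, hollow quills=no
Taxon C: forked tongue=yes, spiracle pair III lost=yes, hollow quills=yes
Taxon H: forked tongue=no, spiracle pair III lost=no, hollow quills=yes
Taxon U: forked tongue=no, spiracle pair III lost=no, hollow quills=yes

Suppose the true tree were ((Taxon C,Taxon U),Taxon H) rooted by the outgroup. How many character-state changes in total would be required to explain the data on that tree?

Map each character onto ((Taxon C,Taxon U),Taxon H) (rooted by Outgroup) and count the minimum state changes it requires (Fitch parsimony):
forked tongue: 2; spiracle pair III lost: 1; hollow quills: 1.
Total tree length = 4.

4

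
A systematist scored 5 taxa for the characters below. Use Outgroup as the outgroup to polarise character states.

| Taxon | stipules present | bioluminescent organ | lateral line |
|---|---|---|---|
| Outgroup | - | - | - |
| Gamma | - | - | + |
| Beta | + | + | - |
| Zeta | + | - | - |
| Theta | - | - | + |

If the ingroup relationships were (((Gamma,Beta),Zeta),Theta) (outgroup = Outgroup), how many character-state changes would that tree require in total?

5

Map each character onto (((Gamma,Beta),Zeta),Theta) (rooted by Outgroup) and count the minimum state changes it requires (Fitch parsimony):
stipules present: 2; bioluminescent organ: 1; lateral line: 2.
Total tree length = 5.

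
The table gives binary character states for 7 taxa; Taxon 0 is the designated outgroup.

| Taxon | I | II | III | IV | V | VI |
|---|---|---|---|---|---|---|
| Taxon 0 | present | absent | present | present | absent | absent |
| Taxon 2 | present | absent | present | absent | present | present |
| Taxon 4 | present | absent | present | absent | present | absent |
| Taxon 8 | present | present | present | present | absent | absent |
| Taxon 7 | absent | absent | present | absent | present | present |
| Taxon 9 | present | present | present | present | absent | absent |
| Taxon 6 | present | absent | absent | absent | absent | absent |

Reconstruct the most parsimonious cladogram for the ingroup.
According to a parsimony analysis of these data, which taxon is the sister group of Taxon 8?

Taxon 9

Character polarity is set by the outgroup: the derived state is whichever differs from the outgroup's state, so for I, III, IV the derived state is 'absent', and for the remaining characters it is 'present'.
I (derived state 'absent') is unique to Taxon 7 (autapomorphy; uninformative for grouping).
II: derived state 'present' in Taxon 8 and Taxon 9 only — synapomorphy for {Taxon 8, Taxon 9}.
III (derived state 'absent') is unique to Taxon 6 (autapomorphy; uninformative for grouping).
IV: derived state 'absent' in Taxon 2, Taxon 4, Taxon 6, and Taxon 7 only — synapomorphy for {Taxon 2, Taxon 4, Taxon 6, Taxon 7}.
V: derived state 'present' in Taxon 2, Taxon 4, and Taxon 7 only — synapomorphy for {Taxon 2, Taxon 4, Taxon 7}.
VI: derived state 'present' in Taxon 2 and Taxon 7 only — synapomorphy for {Taxon 2, Taxon 7}.
Most parsimonious ingroup topology: ((((Taxon 2,Taxon 7),Taxon 4),Taxon 6),(Taxon 8,Taxon 9)).
Taxon 8 and Taxon 9 form a cherry on this tree, so they are sister taxa.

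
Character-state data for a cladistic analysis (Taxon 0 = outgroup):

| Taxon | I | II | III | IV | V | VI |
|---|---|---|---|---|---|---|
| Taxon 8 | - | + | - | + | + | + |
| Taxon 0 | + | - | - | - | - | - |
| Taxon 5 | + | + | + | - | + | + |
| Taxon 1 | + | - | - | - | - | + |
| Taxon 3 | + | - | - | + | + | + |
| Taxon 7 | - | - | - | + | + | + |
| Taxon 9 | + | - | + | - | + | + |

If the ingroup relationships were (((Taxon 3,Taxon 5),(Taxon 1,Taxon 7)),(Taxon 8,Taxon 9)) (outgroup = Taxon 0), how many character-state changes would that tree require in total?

12

Map each character onto (((Taxon 3,Taxon 5),(Taxon 1,Taxon 7)),(Taxon 8,Taxon 9)) (rooted by Taxon 0) and count the minimum state changes it requires (Fitch parsimony):
I: 2; II: 2; III: 2; IV: 3; V: 2; VI: 1.
Total tree length = 12.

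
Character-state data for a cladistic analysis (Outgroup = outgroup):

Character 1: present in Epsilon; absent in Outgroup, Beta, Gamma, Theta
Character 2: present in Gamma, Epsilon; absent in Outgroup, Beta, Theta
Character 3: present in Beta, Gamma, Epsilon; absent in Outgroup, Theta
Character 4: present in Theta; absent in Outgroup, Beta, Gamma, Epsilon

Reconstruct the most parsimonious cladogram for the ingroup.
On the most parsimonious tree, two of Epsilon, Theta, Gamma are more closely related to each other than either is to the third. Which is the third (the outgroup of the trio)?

The outgroup has state 'absent' for every character, so 'present' is the derived state throughout.
Character 1 (derived state 'present') is unique to Epsilon (autapomorphy; uninformative for grouping).
Character 2: derived state 'present' in Epsilon and Gamma only — synapomorphy for {Epsilon, Gamma}.
Only Beta, Epsilon, and Gamma show the derived state 'present' for Character 3, supporting them as a clade.
Character 4: derived state 'present' in Theta only — an autapomorphy, so it tells us nothing about relationships among taxa.
Most parsimonious ingroup topology: ((Beta,(Gamma,Epsilon)),Theta).
Gamma and Epsilon share a more recent common ancestor with each other than either does with Theta, so Theta is the least closely related of the three.

Theta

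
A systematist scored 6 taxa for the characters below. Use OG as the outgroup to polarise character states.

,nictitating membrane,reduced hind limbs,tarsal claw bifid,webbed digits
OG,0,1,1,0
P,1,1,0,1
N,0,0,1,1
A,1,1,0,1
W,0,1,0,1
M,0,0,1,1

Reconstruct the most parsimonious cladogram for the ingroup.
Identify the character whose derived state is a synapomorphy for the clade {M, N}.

reduced hind limbs

Character polarity is set by the outgroup: the derived state is whichever differs from the outgroup's state, so for reduced hind limbs, tarsal claw bifid the derived state is '0', and for the remaining characters it is '1'.
Only A and P show the derived state '1' for nictitating membrane, supporting them as a clade.
reduced hind limbs: derived state '0' in M and N only — synapomorphy for {M, N}.
tarsal claw bifid: derived state '0' in A, P, and W only — synapomorphy for {A, P, W}.
webbed digits (derived state '1') is shared by all ingroup taxa — unites the whole ingroup.
Most parsimonious ingroup topology: (((P,A),W),(N,M)).
The clade {M, N} is supported by reduced hind limbs: its derived state '0' occurs in exactly those taxa and in no other taxon (including the outgroup).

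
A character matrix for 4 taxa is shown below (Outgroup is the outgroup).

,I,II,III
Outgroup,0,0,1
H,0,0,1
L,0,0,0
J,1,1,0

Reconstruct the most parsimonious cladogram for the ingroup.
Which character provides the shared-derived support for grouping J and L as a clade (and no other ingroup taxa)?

III

Character polarity is set by the outgroup: the derived state is whichever differs from the outgroup's state, so for III the derived state is '0', and for the remaining characters it is '1'.
I (derived state '1') is unique to J (autapomorphy; uninformative for grouping).
II: derived state '1' in J only — an autapomorphy, so it tells us nothing about relationships among taxa.
Only J and L show the derived state '0' for III, supporting them as a clade.
Most parsimonious ingroup topology: (H,(L,J)).
The clade {J, L} is supported by III: its derived state '0' occurs in exactly those taxa and in no other taxon (including the outgroup).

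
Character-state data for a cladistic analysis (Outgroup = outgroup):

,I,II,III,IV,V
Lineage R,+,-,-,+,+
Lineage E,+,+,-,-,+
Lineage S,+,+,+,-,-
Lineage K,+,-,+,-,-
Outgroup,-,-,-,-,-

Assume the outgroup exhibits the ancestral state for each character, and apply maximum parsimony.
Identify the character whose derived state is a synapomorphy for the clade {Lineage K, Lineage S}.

The outgroup has state '-' for every character, so '+' is the derived state throughout.
All ingroup taxa share the derived state '+' for I; it defines the ingroup but does not resolve relationships within it.
II (state '+') occurs in Lineage E and Lineage S but conflicts with the nesting implied by the other characters — most parsimoniously interpreted as homoplasy.
III (derived state '+') is shared by Lineage K and Lineage S — a synapomorphy uniting that clade.
IV: derived state '+' in Lineage R only — an autapomorphy, so it tells us nothing about relationships among taxa.
V (derived state '+') is shared by Lineage E and Lineage R — a synapomorphy uniting that clade.
Most parsimonious ingroup topology: ((Lineage K,Lineage S),(Lineage R,Lineage E)).
The clade {Lineage K, Lineage S} is supported by III: its derived state '+' occurs in exactly those taxa and in no other taxon (including the outgroup).

III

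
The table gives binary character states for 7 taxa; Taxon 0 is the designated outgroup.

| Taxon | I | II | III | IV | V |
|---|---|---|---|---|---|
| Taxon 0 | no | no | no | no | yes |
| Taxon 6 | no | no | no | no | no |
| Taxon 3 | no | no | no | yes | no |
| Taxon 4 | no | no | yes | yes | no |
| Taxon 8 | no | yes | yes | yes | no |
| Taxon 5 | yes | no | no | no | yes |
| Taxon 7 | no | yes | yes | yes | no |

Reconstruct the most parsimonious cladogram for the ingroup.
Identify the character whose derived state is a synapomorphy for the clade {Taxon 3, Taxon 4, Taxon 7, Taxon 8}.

Character polarity is set by the outgroup: the derived state is whichever differs from the outgroup's state, so for V the derived state is 'no', and for the remaining characters it is 'yes'.
I (derived state 'yes') is unique to Taxon 5 (autapomorphy; uninformative for grouping).
II (derived state 'yes') is shared by Taxon 7 and Taxon 8 — a synapomorphy uniting that clade.
III (derived state 'yes') is shared by Taxon 4, Taxon 7, and Taxon 8 — a synapomorphy uniting that clade.
Only Taxon 3, Taxon 4, Taxon 7, and Taxon 8 show the derived state 'yes' for IV, supporting them as a clade.
V: derived state 'no' in Taxon 3, Taxon 4, Taxon 6, Taxon 7, and Taxon 8 only — synapomorphy for {Taxon 3, Taxon 4, Taxon 6, Taxon 7, Taxon 8}.
Most parsimonious ingroup topology: ((Taxon 6,(Taxon 3,(Taxon 4,(Taxon 8,Taxon 7)))),Taxon 5).
The clade {Taxon 3, Taxon 4, Taxon 7, Taxon 8} is supported by IV: its derived state 'yes' occurs in exactly those taxa and in no other taxon (including the outgroup).

IV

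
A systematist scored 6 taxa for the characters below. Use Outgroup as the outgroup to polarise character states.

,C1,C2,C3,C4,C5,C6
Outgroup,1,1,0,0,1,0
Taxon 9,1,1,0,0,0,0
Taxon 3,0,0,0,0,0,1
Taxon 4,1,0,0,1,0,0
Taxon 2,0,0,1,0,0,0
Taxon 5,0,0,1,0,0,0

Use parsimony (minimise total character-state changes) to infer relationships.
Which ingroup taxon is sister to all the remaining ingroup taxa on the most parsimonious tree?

Taxon 9

Character polarity is set by the outgroup: the derived state is whichever differs from the outgroup's state, so for C1, C2, C5 the derived state is '0', and for the remaining characters it is '1'.
C1 (derived state '0') is shared by Taxon 2, Taxon 3, and Taxon 5 — a synapomorphy uniting that clade.
C2 (derived state '0') is shared by Taxon 2, Taxon 3, Taxon 4, and Taxon 5 — a synapomorphy uniting that clade.
C3: derived state '1' in Taxon 2 and Taxon 5 only — synapomorphy for {Taxon 2, Taxon 5}.
C4 (derived state '1') is unique to Taxon 4 (autapomorphy; uninformative for grouping).
C5 (derived state '0') is shared by all ingroup taxa — unites the whole ingroup.
C6 (derived state '1') is unique to Taxon 3 (autapomorphy; uninformative for grouping).
Most parsimonious ingroup topology: (Taxon 9,((Taxon 3,(Taxon 2,Taxon 5)),Taxon 4)).
Taxon 9 is sister to the clade containing all other ingroup taxa, so it is the earliest-diverging (most basal) ingroup lineage.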